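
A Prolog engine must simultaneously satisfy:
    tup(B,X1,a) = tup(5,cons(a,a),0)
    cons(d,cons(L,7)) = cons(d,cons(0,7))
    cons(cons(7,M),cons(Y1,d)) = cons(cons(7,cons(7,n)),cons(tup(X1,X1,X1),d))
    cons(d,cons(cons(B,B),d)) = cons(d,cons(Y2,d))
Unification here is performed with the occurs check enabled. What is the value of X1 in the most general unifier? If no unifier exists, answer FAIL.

FAIL

Decompose tup/3: B = 5,  X1 = cons(a,a),  a = 0.
Bind B := 5; substituting into the one remaining equation that mentions B gives: cons(d,cons(cons(5,5),d)) = cons(d,cons(Y2,d)).
Bind X1 := cons(a,a); substituting into the one remaining equation that mentions X1 gives: cons(cons(7,M),cons(Y1,d)) = cons(cons(7,cons(7,n)),cons(tup(cons(a,a),cons(a,a),cons(a,a)),d)).
Clash: constants a and 0 differ; no unifier exists.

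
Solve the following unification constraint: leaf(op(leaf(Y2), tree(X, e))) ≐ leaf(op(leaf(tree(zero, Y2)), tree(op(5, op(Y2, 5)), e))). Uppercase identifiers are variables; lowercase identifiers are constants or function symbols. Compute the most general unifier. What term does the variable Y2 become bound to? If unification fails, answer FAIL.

Decompose leaf/1: op(leaf(Y2), tree(X, e)) ≐ op(leaf(tree(zero, Y2)), tree(op(5, op(Y2, 5)), e)).
Decompose op/2: leaf(Y2) ≐ leaf(tree(zero, Y2)),  tree(X, e) ≐ tree(op(5, op(Y2, 5)), e).
Decompose leaf/1: Y2 ≐ tree(zero, Y2).
Occurs check fails: Y2 occurs in tree(zero, Y2); the equation Y2 ≐ tree(zero, Y2) has no finite solution.

FAIL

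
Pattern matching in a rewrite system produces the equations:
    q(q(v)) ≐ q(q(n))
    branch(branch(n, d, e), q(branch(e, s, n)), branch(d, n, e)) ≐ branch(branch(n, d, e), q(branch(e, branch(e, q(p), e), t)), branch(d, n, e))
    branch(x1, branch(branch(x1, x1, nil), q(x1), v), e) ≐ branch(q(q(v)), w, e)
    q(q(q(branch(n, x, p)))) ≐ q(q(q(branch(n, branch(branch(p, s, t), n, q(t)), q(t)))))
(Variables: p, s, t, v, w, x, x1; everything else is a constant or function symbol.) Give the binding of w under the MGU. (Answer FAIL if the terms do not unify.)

Decompose q/1: q(v) ≐ q(n).
Decompose q/1: v ≐ n.
Bind v := n; substituting into the one remaining equation that mentions v gives: branch(x1, branch(branch(x1, x1, nil), q(x1), n), e) ≐ branch(q(q(n)), w, e).
Decompose branch/3: branch(n, d, e) ≐ branch(n, d, e),  q(branch(e, s, n)) ≐ q(branch(e, branch(e, q(p), e), t)),  branch(d, n, e) ≐ branch(d, n, e).
Delete trivial equation branch(n, d, e) ≐ branch(n, d, e).
Decompose q/1: branch(e, s, n) ≐ branch(e, branch(e, q(p), e), t).
Decompose branch/3: e ≐ e,  s ≐ branch(e, q(p), e),  n ≐ t.
Delete trivial equation e ≐ e.
Bind s := branch(e, q(p), e); substituting into the one remaining equation that mentions s gives: q(q(q(branch(n, x, p)))) ≐ q(q(q(branch(n, branch(branch(p, branch(e, q(p), e), t), n, q(t)), q(t))))).
Bind t := n; substituting into the one remaining equation that mentions t gives: q(q(q(branch(n, x, p)))) ≐ q(q(q(branch(n, branch(branch(p, branch(e, q(p), e), n), n, q(n)), q(n))))).
Delete trivial equation branch(d, n, e) ≐ branch(d, n, e).
Decompose branch/3: x1 ≐ q(q(n)),  branch(branch(x1, x1, nil), q(x1), n) ≐ w,  e ≐ e.
Bind x1 := q(q(n)); substituting into the one remaining equation that mentions x1 gives: branch(branch(q(q(n)), q(q(n)), nil), q(q(q(n))), n) ≐ w.
Bind w := branch(branch(q(q(n)), q(q(n)), nil), q(q(q(n))), n); no other remaining equation mentions w.
Delete trivial equation e ≐ e.
Decompose q/1: q(q(branch(n, x, p))) ≐ q(q(branch(n, branch(branch(p, branch(e, q(p), e), n), n, q(n)), q(n)))).
Decompose q/1: q(branch(n, x, p)) ≐ q(branch(n, branch(branch(p, branch(e, q(p), e), n), n, q(n)), q(n))).
Decompose q/1: branch(n, x, p) ≐ branch(n, branch(branch(p, branch(e, q(p), e), n), n, q(n)), q(n)).
Decompose branch/3: n ≐ n,  x ≐ branch(branch(p, branch(e, q(p), e), n), n, q(n)),  p ≐ q(n).
Delete trivial equation n ≐ n.
Bind x := branch(branch(p, branch(e, q(p), e), n), n, q(n)); no other remaining equation mentions x.
Bind p := q(n). Substituting into the earlier bindings gives s := branch(e, q(q(n)), e), x := branch(branch(q(n), branch(e, q(q(n)), e), n), n, q(n)).
MGU = { v -> n, s -> branch(e, q(q(n)), e), t -> n, x1 -> q(q(n)), w -> branch(branch(q(q(n)), q(q(n)), nil), q(q(q(n))), n), x -> branch(branch(q(n), branch(e, q(q(n)), e), n), n, q(n)), p -> q(n) }, so w -> branch(branch(q(q(n)), q(q(n)), nil), q(q(q(n))), n).

branch(branch(q(q(n)), q(q(n)), nil), q(q(q(n))), n)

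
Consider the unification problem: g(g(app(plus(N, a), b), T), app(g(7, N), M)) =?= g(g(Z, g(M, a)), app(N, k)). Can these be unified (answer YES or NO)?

NO

Decompose g/2: g(app(plus(N, a), b), T) =?= g(Z, g(M, a)),  app(g(7, N), M) =?= app(N, k).
Decompose g/2: app(plus(N, a), b) =?= Z,  T =?= g(M, a).
Bind Z := app(plus(N, a), b); no other remaining equation mentions Z.
Bind T := g(M, a); no other remaining equation mentions T.
Decompose app/2: g(7, N) =?= N,  M =?= k.
Occurs check fails: N occurs in g(7, N); the equation N =?= g(7, N) has no finite solution.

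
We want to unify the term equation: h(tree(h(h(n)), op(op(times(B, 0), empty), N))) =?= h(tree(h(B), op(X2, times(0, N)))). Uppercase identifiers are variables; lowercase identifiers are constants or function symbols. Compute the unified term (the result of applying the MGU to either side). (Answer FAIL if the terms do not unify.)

FAIL

Decompose h/1: tree(h(h(n)), op(op(times(B, 0), empty), N)) =?= tree(h(B), op(X2, times(0, N))).
Decompose tree/2: h(h(n)) =?= h(B),  op(op(times(B, 0), empty), N) =?= op(X2, times(0, N)).
Decompose h/1: h(n) =?= B.
Bind B := h(n); substituting into the remaining equation gives: op(op(times(h(n), 0), empty), N) =?= op(X2, times(0, N)).
Decompose op/2: op(times(h(n), 0), empty) =?= X2,  N =?= times(0, N).
Bind X2 := op(times(h(n), 0), empty); no other remaining equation mentions X2.
Occurs check fails: N occurs in times(0, N); the equation N =?= times(0, N) has no finite solution.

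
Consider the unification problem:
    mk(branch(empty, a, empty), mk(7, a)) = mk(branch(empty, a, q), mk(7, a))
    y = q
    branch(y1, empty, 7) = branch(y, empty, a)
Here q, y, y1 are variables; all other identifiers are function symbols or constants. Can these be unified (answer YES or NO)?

Decompose mk/2: branch(empty, a, empty) = branch(empty, a, q),  mk(7, a) = mk(7, a).
Decompose branch/3: empty = empty,  a = a,  empty = q.
Delete trivial equation empty = empty.
Delete trivial equation a = a.
Bind q := empty; substituting into the one remaining equation that mentions q gives: y = empty.
Delete trivial equation mk(7, a) = mk(7, a).
Bind y := empty; substituting into the remaining equation gives: branch(y1, empty, 7) = branch(empty, empty, a).
Decompose branch/3: y1 = empty,  empty = empty,  7 = a.
Bind y1 := empty; no other remaining equation mentions y1.
Delete trivial equation empty = empty.
Clash: constants 7 and a differ; no unifier exists.

NO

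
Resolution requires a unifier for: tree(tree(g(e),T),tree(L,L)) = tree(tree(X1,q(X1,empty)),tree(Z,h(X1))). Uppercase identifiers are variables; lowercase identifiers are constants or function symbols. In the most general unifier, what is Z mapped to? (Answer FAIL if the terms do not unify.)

Decompose tree/2: tree(g(e),T) = tree(X1,q(X1,empty)),  tree(L,L) = tree(Z,h(X1)).
Decompose tree/2: g(e) = X1,  T = q(X1,empty).
Bind X1 := g(e); substituting into the remaining equations gives: T = q(g(e),empty),  tree(L,L) = tree(Z,h(g(e))).
Bind T := q(g(e),empty); no other remaining equation mentions T.
Decompose tree/2: L = Z,  L = h(g(e)).
Bind L := Z; substituting into the remaining equation gives: Z = h(g(e)).
Bind Z := h(g(e)). Substituting into the earlier binding gives L := h(g(e)).
MGU = { X1 ↦ g(e), T ↦ q(g(e),empty), L ↦ h(g(e)), Z ↦ h(g(e)) }, so Z ↦ h(g(e)).

h(g(e))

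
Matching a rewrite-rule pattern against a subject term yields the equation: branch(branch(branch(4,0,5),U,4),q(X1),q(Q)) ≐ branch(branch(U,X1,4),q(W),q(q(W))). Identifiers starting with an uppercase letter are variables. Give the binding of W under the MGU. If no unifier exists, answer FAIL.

Decompose branch/3: branch(branch(4,0,5),U,4) ≐ branch(U,X1,4),  q(X1) ≐ q(W),  q(Q) ≐ q(q(W)).
Decompose branch/3: branch(4,0,5) ≐ U,  U ≐ X1,  4 ≐ 4.
Bind U := branch(4,0,5); substituting into the one remaining equation that mentions U gives: branch(4,0,5) ≐ X1.
Bind X1 := branch(4,0,5); substituting into the one remaining equation that mentions X1 gives: q(branch(4,0,5)) ≐ q(W).
Delete trivial equation 4 ≐ 4.
Decompose q/1: branch(4,0,5) ≐ W.
Bind W := branch(4,0,5); substituting into the remaining equation gives: q(Q) ≐ q(q(branch(4,0,5))).
Decompose q/1: Q ≐ q(branch(4,0,5)).
Bind Q := q(branch(4,0,5)).
MGU = { U ↦ branch(4,0,5), X1 ↦ branch(4,0,5), W ↦ branch(4,0,5), Q ↦ q(branch(4,0,5)) }, so W ↦ branch(4,0,5).

branch(4,0,5)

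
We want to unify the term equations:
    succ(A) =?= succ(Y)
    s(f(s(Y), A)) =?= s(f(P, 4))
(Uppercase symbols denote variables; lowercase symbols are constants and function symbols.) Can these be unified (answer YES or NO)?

YES

Decompose succ/1: A =?= Y.
Bind A := Y; substituting into the remaining equation gives: s(f(s(Y), Y)) =?= s(f(P, 4)).
Decompose s/1: f(s(Y), Y) =?= f(P, 4).
Decompose f/2: s(Y) =?= P,  Y =?= 4.
Bind P := s(Y); no other remaining equation mentions P.
Bind Y := 4. Substituting into the earlier bindings gives A := 4, P := s(4).
No equations remain and no clash or occurs-check failure arose, so a unifier exists.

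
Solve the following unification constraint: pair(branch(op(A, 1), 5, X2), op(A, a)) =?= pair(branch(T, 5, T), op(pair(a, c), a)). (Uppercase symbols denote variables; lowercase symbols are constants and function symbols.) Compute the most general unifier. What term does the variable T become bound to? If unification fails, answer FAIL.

op(pair(a, c), 1)

Decompose pair/2: branch(op(A, 1), 5, X2) =?= branch(T, 5, T),  op(A, a) =?= op(pair(a, c), a).
Decompose branch/3: op(A, 1) =?= T,  5 =?= 5,  X2 =?= T.
Bind T := op(A, 1); substituting into the one remaining equation that mentions T gives: X2 =?= op(A, 1).
Delete trivial equation 5 =?= 5.
Bind X2 := op(A, 1); no other remaining equation mentions X2.
Decompose op/2: A =?= pair(a, c),  a =?= a.
Bind A := pair(a, c); no other remaining equation mentions A. Substituting into the earlier bindings gives T := op(pair(a, c), 1), X2 := op(pair(a, c), 1).
Delete trivial equation a =?= a.
MGU = { T ↦ op(pair(a, c), 1), X2 ↦ op(pair(a, c), 1), A ↦ pair(a, c) }, so T ↦ op(pair(a, c), 1).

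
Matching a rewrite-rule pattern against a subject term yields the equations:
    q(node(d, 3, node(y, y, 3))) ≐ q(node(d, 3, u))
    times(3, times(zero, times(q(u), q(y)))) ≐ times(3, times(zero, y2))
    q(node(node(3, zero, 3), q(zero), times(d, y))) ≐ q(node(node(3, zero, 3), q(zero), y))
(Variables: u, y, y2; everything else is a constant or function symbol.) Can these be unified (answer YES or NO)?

NO

Decompose q/1: node(d, 3, node(y, y, 3)) ≐ node(d, 3, u).
Decompose node/3: d ≐ d,  3 ≐ 3,  node(y, y, 3) ≐ u.
Delete trivial equation d ≐ d.
Delete trivial equation 3 ≐ 3.
Bind u := node(y, y, 3); substituting into the one remaining equation that mentions u gives: times(3, times(zero, times(q(node(y, y, 3)), q(y)))) ≐ times(3, times(zero, y2)).
Decompose times/2: 3 ≐ 3,  times(zero, times(q(node(y, y, 3)), q(y))) ≐ times(zero, y2).
Delete trivial equation 3 ≐ 3.
Decompose times/2: zero ≐ zero,  times(q(node(y, y, 3)), q(y)) ≐ y2.
Delete trivial equation zero ≐ zero.
Bind y2 := times(q(node(y, y, 3)), q(y)); no other remaining equation mentions y2.
Decompose q/1: node(node(3, zero, 3), q(zero), times(d, y)) ≐ node(node(3, zero, 3), q(zero), y).
Decompose node/3: node(3, zero, 3) ≐ node(3, zero, 3),  q(zero) ≐ q(zero),  times(d, y) ≐ y.
Delete trivial equation node(3, zero, 3) ≐ node(3, zero, 3).
Delete trivial equation q(zero) ≐ q(zero).
Occurs check fails: y occurs in times(d, y); the equation y ≐ times(d, y) has no finite solution.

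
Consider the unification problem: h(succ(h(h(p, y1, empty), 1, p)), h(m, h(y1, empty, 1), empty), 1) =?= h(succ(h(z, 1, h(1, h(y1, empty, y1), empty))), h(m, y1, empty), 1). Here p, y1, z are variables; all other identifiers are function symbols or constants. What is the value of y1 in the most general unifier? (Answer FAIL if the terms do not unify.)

FAIL

Decompose h/3: succ(h(h(p, y1, empty), 1, p)) =?= succ(h(z, 1, h(1, h(y1, empty, y1), empty))),  h(m, h(y1, empty, 1), empty) =?= h(m, y1, empty),  1 =?= 1.
Decompose succ/1: h(h(p, y1, empty), 1, p) =?= h(z, 1, h(1, h(y1, empty, y1), empty)).
Decompose h/3: h(p, y1, empty) =?= z,  1 =?= 1,  p =?= h(1, h(y1, empty, y1), empty).
Bind z := h(p, y1, empty); no other remaining equation mentions z.
Delete trivial equation 1 =?= 1.
Bind p := h(1, h(y1, empty, y1), empty); no other remaining equation mentions p. Substituting into the earlier binding gives z := h(h(1, h(y1, empty, y1), empty), y1, empty).
Decompose h/3: m =?= m,  h(y1, empty, 1) =?= y1,  empty =?= empty.
Delete trivial equation m =?= m.
Occurs check fails: y1 occurs in h(y1, empty, 1); the equation y1 =?= h(y1, empty, 1) has no finite solution.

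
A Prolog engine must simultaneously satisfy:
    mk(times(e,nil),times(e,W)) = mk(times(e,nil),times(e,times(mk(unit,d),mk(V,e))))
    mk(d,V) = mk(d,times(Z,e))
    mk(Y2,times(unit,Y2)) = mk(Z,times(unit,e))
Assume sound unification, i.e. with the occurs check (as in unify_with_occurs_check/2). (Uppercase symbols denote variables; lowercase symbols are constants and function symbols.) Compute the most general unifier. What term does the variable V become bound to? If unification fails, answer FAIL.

times(e,e)

Decompose mk/2: times(e,nil) = times(e,nil),  times(e,W) = times(e,times(mk(unit,d),mk(V,e))).
Delete trivial equation times(e,nil) = times(e,nil).
Decompose times/2: e = e,  W = times(mk(unit,d),mk(V,e)).
Delete trivial equation e = e.
Bind W := times(mk(unit,d),mk(V,e)); no other remaining equation mentions W.
Decompose mk/2: d = d,  V = times(Z,e).
Delete trivial equation d = d.
Bind V := times(Z,e); no other remaining equation mentions V. Substituting into the earlier binding gives W := times(mk(unit,d),mk(times(Z,e),e)).
Decompose mk/2: Y2 = Z,  times(unit,Y2) = times(unit,e).
Bind Y2 := Z; substituting into the remaining equation gives: times(unit,Z) = times(unit,e).
Decompose times/2: unit = unit,  Z = e.
Delete trivial equation unit = unit.
Bind Z := e. Substituting into the earlier bindings gives W := times(mk(unit,d),mk(times(e,e),e)), V := times(e,e), Y2 := e.
MGU = { W = times(mk(unit,d),mk(times(e,e),e)), V = times(e,e), Y2 = e, Z = e }, so V = times(e,e).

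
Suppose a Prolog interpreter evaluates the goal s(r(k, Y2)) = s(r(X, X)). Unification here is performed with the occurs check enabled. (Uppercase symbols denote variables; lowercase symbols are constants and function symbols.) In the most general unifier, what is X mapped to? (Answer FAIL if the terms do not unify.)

k

Decompose s/1: r(k, Y2) = r(X, X).
Decompose r/2: k = X,  Y2 = X.
Bind X := k; substituting into the remaining equation gives: Y2 = k.
Bind Y2 := k.
MGU = { X ↦ k, Y2 ↦ k }, so X ↦ k.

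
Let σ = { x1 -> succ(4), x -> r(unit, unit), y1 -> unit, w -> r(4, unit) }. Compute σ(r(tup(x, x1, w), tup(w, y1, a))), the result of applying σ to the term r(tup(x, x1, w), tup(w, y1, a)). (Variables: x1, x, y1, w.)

r(tup(r(unit, unit), succ(4), r(4, unit)), tup(r(4, unit), unit, a))

Replace each occurrence of x1 with succ(4).
Replace each occurrence of x with r(unit, unit).
Replace each occurrence of y1 with unit.
Replace each occurrence of w with r(4, unit).
Result: r(tup(r(unit, unit), succ(4), r(4, unit)), tup(r(4, unit), unit, a)).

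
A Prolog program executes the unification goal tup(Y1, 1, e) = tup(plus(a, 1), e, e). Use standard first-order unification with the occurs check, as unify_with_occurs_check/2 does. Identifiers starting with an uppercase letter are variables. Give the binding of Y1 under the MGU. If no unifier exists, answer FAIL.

FAIL

Decompose tup/3: Y1 = plus(a, 1),  1 = e,  e = e.
Bind Y1 := plus(a, 1); no other remaining equation mentions Y1.
Clash: constants 1 and e differ; no unifier exists.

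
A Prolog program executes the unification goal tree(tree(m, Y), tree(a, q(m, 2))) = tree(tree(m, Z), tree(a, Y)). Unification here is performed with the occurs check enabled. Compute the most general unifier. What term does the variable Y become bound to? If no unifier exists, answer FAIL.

Decompose tree/2: tree(m, Y) = tree(m, Z),  tree(a, q(m, 2)) = tree(a, Y).
Decompose tree/2: m = m,  Y = Z.
Delete trivial equation m = m.
Bind Y := Z; substituting into the remaining equation gives: tree(a, q(m, 2)) = tree(a, Z).
Decompose tree/2: a = a,  q(m, 2) = Z.
Delete trivial equation a = a.
Bind Z := q(m, 2). Substituting into the earlier binding gives Y := q(m, 2).
MGU = { Y ↦ q(m, 2), Z ↦ q(m, 2) }, so Y ↦ q(m, 2).

q(m, 2)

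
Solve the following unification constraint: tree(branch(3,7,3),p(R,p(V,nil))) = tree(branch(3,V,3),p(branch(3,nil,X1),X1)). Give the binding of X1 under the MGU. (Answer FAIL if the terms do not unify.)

Decompose tree/2: branch(3,7,3) = branch(3,V,3),  p(R,p(V,nil)) = p(branch(3,nil,X1),X1).
Decompose branch/3: 3 = 3,  7 = V,  3 = 3.
Delete trivial equation 3 = 3.
Bind V := 7; substituting into the one remaining equation that mentions V gives: p(R,p(7,nil)) = p(branch(3,nil,X1),X1).
Delete trivial equation 3 = 3.
Decompose p/2: R = branch(3,nil,X1),  p(7,nil) = X1.
Bind R := branch(3,nil,X1); no other remaining equation mentions R.
Bind X1 := p(7,nil). Substituting into the earlier binding gives R := branch(3,nil,p(7,nil)).
MGU = { V -> 7, R -> branch(3,nil,p(7,nil)), X1 -> p(7,nil) }, so X1 -> p(7,nil).

p(7,nil)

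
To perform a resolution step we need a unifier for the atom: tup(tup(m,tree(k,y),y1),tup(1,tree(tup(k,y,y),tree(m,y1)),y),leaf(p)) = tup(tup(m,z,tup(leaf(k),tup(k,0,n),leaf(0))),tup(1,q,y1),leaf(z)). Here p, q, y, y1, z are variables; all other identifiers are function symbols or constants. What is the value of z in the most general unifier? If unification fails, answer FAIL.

Decompose tup/3: tup(m,tree(k,y),y1) = tup(m,z,tup(leaf(k),tup(k,0,n),leaf(0))),  tup(1,tree(tup(k,y,y),tree(m,y1)),y) = tup(1,q,y1),  leaf(p) = leaf(z).
Decompose tup/3: m = m,  tree(k,y) = z,  y1 = tup(leaf(k),tup(k,0,n),leaf(0)).
Delete trivial equation m = m.
Bind z := tree(k,y); substituting into the one remaining equation that mentions z gives: leaf(p) = leaf(tree(k,y)).
Bind y1 := tup(leaf(k),tup(k,0,n),leaf(0)); substituting into the one remaining equation that mentions y1 gives: tup(1,tree(tup(k,y,y),tree(m,tup(leaf(k),tup(k,0,n),leaf(0)))),y) = tup(1,q,tup(leaf(k),tup(k,0,n),leaf(0))).
Decompose tup/3: 1 = 1,  tree(tup(k,y,y),tree(m,tup(leaf(k),tup(k,0,n),leaf(0)))) = q,  y = tup(leaf(k),tup(k,0,n),leaf(0)).
Delete trivial equation 1 = 1.
Bind q := tree(tup(k,y,y),tree(m,tup(leaf(k),tup(k,0,n),leaf(0)))); no other remaining equation mentions q.
Bind y := tup(leaf(k),tup(k,0,n),leaf(0)); substituting into the remaining equation gives: leaf(p) = leaf(tree(k,tup(leaf(k),tup(k,0,n),leaf(0)))). Substituting into the earlier bindings gives z := tree(k,tup(leaf(k),tup(k,0,n),leaf(0))), q := tree(tup(k,tup(leaf(k),tup(k,0,n),leaf(0)),tup(leaf(k),tup(k,0,n),leaf(0))),tree(m,tup(leaf(k),tup(k,0,n),leaf(0)))).
Decompose leaf/1: p = tree(k,tup(leaf(k),tup(k,0,n),leaf(0))).
Bind p := tree(k,tup(leaf(k),tup(k,0,n),leaf(0))).
MGU = { z := tree(k,tup(leaf(k),tup(k,0,n),leaf(0))), y1 := tup(leaf(k),tup(k,0,n),leaf(0)), q := tree(tup(k,tup(leaf(k),tup(k,0,n),leaf(0)),tup(leaf(k),tup(k,0,n),leaf(0))),tree(m,tup(leaf(k),tup(k,0,n),leaf(0)))), y := tup(leaf(k),tup(k,0,n),leaf(0)), p := tree(k,tup(leaf(k),tup(k,0,n),leaf(0))) }, so z := tree(k,tup(leaf(k),tup(k,0,n),leaf(0))).

tree(k,tup(leaf(k),tup(k,0,n),leaf(0)))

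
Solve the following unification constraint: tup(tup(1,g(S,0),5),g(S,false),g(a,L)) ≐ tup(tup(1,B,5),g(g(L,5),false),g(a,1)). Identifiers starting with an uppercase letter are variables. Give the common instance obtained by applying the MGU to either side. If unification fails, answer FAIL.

tup(tup(1,g(g(1,5),0),5),g(g(1,5),false),g(a,1))

Decompose tup/3: tup(1,g(S,0),5) ≐ tup(1,B,5),  g(S,false) ≐ g(g(L,5),false),  g(a,L) ≐ g(a,1).
Decompose tup/3: 1 ≐ 1,  g(S,0) ≐ B,  5 ≐ 5.
Delete trivial equation 1 ≐ 1.
Bind B := g(S,0); no other remaining equation mentions B.
Delete trivial equation 5 ≐ 5.
Decompose g/2: S ≐ g(L,5),  false ≐ false.
Bind S := g(L,5); no other remaining equation mentions S. Substituting into the earlier binding gives B := g(g(L,5),0).
Delete trivial equation false ≐ false.
Decompose g/2: a ≐ a,  L ≐ 1.
Delete trivial equation a ≐ a.
Bind L := 1. Substituting into the earlier bindings gives B := g(g(1,5),0), S := g(1,5).
Applying the MGU to either side gives tup(tup(1,g(g(1,5),0),5),g(g(1,5),false),g(a,1)).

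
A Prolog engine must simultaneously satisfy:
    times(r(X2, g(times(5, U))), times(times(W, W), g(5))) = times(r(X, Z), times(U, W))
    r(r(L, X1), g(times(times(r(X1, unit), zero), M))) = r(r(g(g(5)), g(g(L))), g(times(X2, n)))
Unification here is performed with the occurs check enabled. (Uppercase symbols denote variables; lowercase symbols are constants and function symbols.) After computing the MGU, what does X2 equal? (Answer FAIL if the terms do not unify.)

times(r(g(g(g(g(5)))), unit), zero)

Decompose times/2: r(X2, g(times(5, U))) = r(X, Z),  times(times(W, W), g(5)) = times(U, W).
Decompose r/2: X2 = X,  g(times(5, U)) = Z.
Bind X2 := X; substituting into the one remaining equation that mentions X2 gives: r(r(L, X1), g(times(times(r(X1, unit), zero), M))) = r(r(g(g(5)), g(g(L))), g(times(X, n))).
Bind Z := g(times(5, U)); no other remaining equation mentions Z.
Decompose times/2: times(W, W) = U,  g(5) = W.
Bind U := times(W, W); no other remaining equation mentions U. Substituting into the earlier binding gives Z := g(times(5, times(W, W))).
Bind W := g(5); no other remaining equation mentions W. Substituting into the earlier bindings gives Z := g(times(5, times(g(5), g(5)))), U := times(g(5), g(5)).
Decompose r/2: r(L, X1) = r(g(g(5)), g(g(L))),  g(times(times(r(X1, unit), zero), M)) = g(times(X, n)).
Decompose r/2: L = g(g(5)),  X1 = g(g(L)).
Bind L := g(g(5)); substituting into the one remaining equation that mentions L gives: X1 = g(g(g(g(5)))).
Bind X1 := g(g(g(g(5)))); substituting into the remaining equation gives: g(times(times(r(g(g(g(g(5)))), unit), zero), M)) = g(times(X, n)).
Decompose g/1: times(times(r(g(g(g(g(5)))), unit), zero), M) = times(X, n).
Decompose times/2: times(r(g(g(g(g(5)))), unit), zero) = X,  M = n.
Bind X := times(r(g(g(g(g(5)))), unit), zero); no other remaining equation mentions X. Substituting into the earlier binding gives X2 := times(r(g(g(g(g(5)))), unit), zero).
Bind M := n.
MGU = { X2 = times(r(g(g(g(g(5)))), unit), zero), Z = g(times(5, times(g(5), g(5)))), U = times(g(5), g(5)), W = g(5), L = g(g(5)), X1 = g(g(g(g(5)))), X = times(r(g(g(g(g(5)))), unit), zero), M = n }, so X2 = times(r(g(g(g(g(5)))), unit), zero).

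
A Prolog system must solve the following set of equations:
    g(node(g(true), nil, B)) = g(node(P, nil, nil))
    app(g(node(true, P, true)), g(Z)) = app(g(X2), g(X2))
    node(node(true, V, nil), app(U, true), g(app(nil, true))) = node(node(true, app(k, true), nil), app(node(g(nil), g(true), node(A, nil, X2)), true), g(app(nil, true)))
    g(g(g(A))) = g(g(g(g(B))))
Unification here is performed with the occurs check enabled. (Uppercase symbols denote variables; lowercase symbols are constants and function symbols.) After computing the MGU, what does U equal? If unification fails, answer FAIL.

node(g(nil), g(true), node(g(nil), nil, node(true, g(true), true)))

Decompose g/1: node(g(true), nil, B) = node(P, nil, nil).
Decompose node/3: g(true) = P,  nil = nil,  B = nil.
Bind P := g(true); substituting into the one remaining equation that mentions P gives: app(g(node(true, g(true), true)), g(Z)) = app(g(X2), g(X2)).
Delete trivial equation nil = nil.
Bind B := nil; substituting into the one remaining equation that mentions B gives: g(g(g(A))) = g(g(g(g(nil)))).
Decompose app/2: g(node(true, g(true), true)) = g(X2),  g(Z) = g(X2).
Decompose g/1: node(true, g(true), true) = X2.
Bind X2 := node(true, g(true), true); substituting into the 2 remaining equations that mention X2 gives: g(Z) = g(node(true, g(true), true)),  node(node(true, V, nil), app(U, true), g(app(nil, true))) = node(node(true, app(k, true), nil), app(node(g(nil), g(true), node(A, nil, node(true, g(true), true))), true), g(app(nil, true))).
Decompose g/1: Z = node(true, g(true), true).
Bind Z := node(true, g(true), true); no other remaining equation mentions Z.
Decompose node/3: node(true, V, nil) = node(true, app(k, true), nil),  app(U, true) = app(node(g(nil), g(true), node(A, nil, node(true, g(true), true))), true),  g(app(nil, true)) = g(app(nil, true)).
Decompose node/3: true = true,  V = app(k, true),  nil = nil.
Delete trivial equation true = true.
Bind V := app(k, true); no other remaining equation mentions V.
Delete trivial equation nil = nil.
Decompose app/2: U = node(g(nil), g(true), node(A, nil, node(true, g(true), true))),  true = true.
Bind U := node(g(nil), g(true), node(A, nil, node(true, g(true), true))); no other remaining equation mentions U.
Delete trivial equation true = true.
Delete trivial equation g(app(nil, true)) = g(app(nil, true)).
Decompose g/1: g(g(A)) = g(g(g(nil))).
Decompose g/1: g(A) = g(g(nil)).
Decompose g/1: A = g(nil).
Bind A := g(nil). Substituting into the earlier binding gives U := node(g(nil), g(true), node(g(nil), nil, node(true, g(true), true))).
MGU = { P = g(true), B = nil, X2 = node(true, g(true), true), Z = node(true, g(true), true), V = app(k, true), U = node(g(nil), g(true), node(g(nil), nil, node(true, g(true), true))), A = g(nil) }, so U = node(g(nil), g(true), node(g(nil), nil, node(true, g(true), true))).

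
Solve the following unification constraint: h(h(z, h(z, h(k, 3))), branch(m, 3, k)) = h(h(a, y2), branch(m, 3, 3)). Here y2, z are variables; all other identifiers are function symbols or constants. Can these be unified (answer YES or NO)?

Decompose h/2: h(z, h(z, h(k, 3))) = h(a, y2),  branch(m, 3, k) = branch(m, 3, 3).
Decompose h/2: z = a,  h(z, h(k, 3)) = y2.
Bind z := a; substituting into the one remaining equation that mentions z gives: h(a, h(k, 3)) = y2.
Bind y2 := h(a, h(k, 3)); no other remaining equation mentions y2.
Decompose branch/3: m = m,  3 = 3,  k = 3.
Delete trivial equation m = m.
Delete trivial equation 3 = 3.
Clash: constants k and 3 differ; no unifier exists.

NO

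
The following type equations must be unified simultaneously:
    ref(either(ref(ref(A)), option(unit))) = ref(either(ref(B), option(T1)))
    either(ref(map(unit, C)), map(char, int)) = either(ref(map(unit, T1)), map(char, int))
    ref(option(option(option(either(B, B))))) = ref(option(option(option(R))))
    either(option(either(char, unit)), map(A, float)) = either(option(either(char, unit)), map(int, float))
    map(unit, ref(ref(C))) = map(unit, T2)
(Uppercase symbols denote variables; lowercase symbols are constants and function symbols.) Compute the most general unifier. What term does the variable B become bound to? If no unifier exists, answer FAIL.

Decompose ref/1: either(ref(ref(A)), option(unit)) = either(ref(B), option(T1)).
Decompose either/2: ref(ref(A)) = ref(B),  option(unit) = option(T1).
Decompose ref/1: ref(A) = B.
Bind B := ref(A); substituting into the one remaining equation that mentions B gives: ref(option(option(option(either(ref(A), ref(A)))))) = ref(option(option(option(R)))).
Decompose option/1: unit = T1.
Bind T1 := unit; substituting into the one remaining equation that mentions T1 gives: either(ref(map(unit, C)), map(char, int)) = either(ref(map(unit, unit)), map(char, int)).
Decompose either/2: ref(map(unit, C)) = ref(map(unit, unit)),  map(char, int) = map(char, int).
Decompose ref/1: map(unit, C) = map(unit, unit).
Decompose map/2: unit = unit,  C = unit.
Delete trivial equation unit = unit.
Bind C := unit; substituting into the one remaining equation that mentions C gives: map(unit, ref(ref(unit))) = map(unit, T2).
Delete trivial equation map(char, int) = map(char, int).
Decompose ref/1: option(option(option(either(ref(A), ref(A))))) = option(option(option(R))).
Decompose option/1: option(option(either(ref(A), ref(A)))) = option(option(R)).
Decompose option/1: option(either(ref(A), ref(A))) = option(R).
Decompose option/1: either(ref(A), ref(A)) = R.
Bind R := either(ref(A), ref(A)); no other remaining equation mentions R.
Decompose either/2: option(either(char, unit)) = option(either(char, unit)),  map(A, float) = map(int, float).
Delete trivial equation option(either(char, unit)) = option(either(char, unit)).
Decompose map/2: A = int,  float = float.
Bind A := int; no other remaining equation mentions A. Substituting into the earlier bindings gives B := ref(int), R := either(ref(int), ref(int)).
Delete trivial equation float = float.
Decompose map/2: unit = unit,  ref(ref(unit)) = T2.
Delete trivial equation unit = unit.
Bind T2 := ref(ref(unit)).
MGU = { B ↦ ref(int), T1 ↦ unit, C ↦ unit, R ↦ either(ref(int), ref(int)), A ↦ int, T2 ↦ ref(ref(unit)) }, so B ↦ ref(int).

ref(int)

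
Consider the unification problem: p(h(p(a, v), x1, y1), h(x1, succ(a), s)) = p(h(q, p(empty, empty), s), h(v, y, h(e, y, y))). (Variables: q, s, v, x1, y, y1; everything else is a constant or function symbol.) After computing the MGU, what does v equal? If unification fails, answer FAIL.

p(empty, empty)

Decompose p/2: h(p(a, v), x1, y1) = h(q, p(empty, empty), s),  h(x1, succ(a), s) = h(v, y, h(e, y, y)).
Decompose h/3: p(a, v) = q,  x1 = p(empty, empty),  y1 = s.
Bind q := p(a, v); no other remaining equation mentions q.
Bind x1 := p(empty, empty); substituting into the one remaining equation that mentions x1 gives: h(p(empty, empty), succ(a), s) = h(v, y, h(e, y, y)).
Bind y1 := s; no other remaining equation mentions y1.
Decompose h/3: p(empty, empty) = v,  succ(a) = y,  s = h(e, y, y).
Bind v := p(empty, empty); no other remaining equation mentions v. Substituting into the earlier binding gives q := p(a, p(empty, empty)).
Bind y := succ(a); substituting into the remaining equation gives: s = h(e, succ(a), succ(a)).
Bind s := h(e, succ(a), succ(a)). Substituting into the earlier binding gives y1 := h(e, succ(a), succ(a)).
MGU = { q -> p(a, p(empty, empty)), x1 -> p(empty, empty), y1 -> h(e, succ(a), succ(a)), v -> p(empty, empty), y -> succ(a), s -> h(e, succ(a), succ(a)) }, so v -> p(empty, empty).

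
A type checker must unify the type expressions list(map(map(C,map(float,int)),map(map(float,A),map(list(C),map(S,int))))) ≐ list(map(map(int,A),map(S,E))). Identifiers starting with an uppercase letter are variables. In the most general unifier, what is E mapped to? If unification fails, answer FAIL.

map(list(int),map(map(float,map(float,int)),int))

Decompose list/1: map(map(C,map(float,int)),map(map(float,A),map(list(C),map(S,int)))) ≐ map(map(int,A),map(S,E)).
Decompose map/2: map(C,map(float,int)) ≐ map(int,A),  map(map(float,A),map(list(C),map(S,int))) ≐ map(S,E).
Decompose map/2: C ≐ int,  map(float,int) ≐ A.
Bind C := int; substituting into the one remaining equation that mentions C gives: map(map(float,A),map(list(int),map(S,int))) ≐ map(S,E).
Bind A := map(float,int); substituting into the remaining equation gives: map(map(float,map(float,int)),map(list(int),map(S,int))) ≐ map(S,E).
Decompose map/2: map(float,map(float,int)) ≐ S,  map(list(int),map(S,int)) ≐ E.
Bind S := map(float,map(float,int)); substituting into the remaining equation gives: map(list(int),map(map(float,map(float,int)),int)) ≐ E.
Bind E := map(list(int),map(map(float,map(float,int)),int)).
MGU = { C ↦ int, A ↦ map(float,int), S ↦ map(float,map(float,int)), E ↦ map(list(int),map(map(float,map(float,int)),int)) }, so E ↦ map(list(int),map(map(float,map(float,int)),int)).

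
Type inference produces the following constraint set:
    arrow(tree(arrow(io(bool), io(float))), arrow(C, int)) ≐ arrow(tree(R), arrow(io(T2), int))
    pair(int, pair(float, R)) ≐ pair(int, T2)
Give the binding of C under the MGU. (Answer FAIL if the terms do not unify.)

io(pair(float, arrow(io(bool), io(float))))

Decompose arrow/2: tree(arrow(io(bool), io(float))) ≐ tree(R),  arrow(C, int) ≐ arrow(io(T2), int).
Decompose tree/1: arrow(io(bool), io(float)) ≐ R.
Bind R := arrow(io(bool), io(float)); substituting into the one remaining equation that mentions R gives: pair(int, pair(float, arrow(io(bool), io(float)))) ≐ pair(int, T2).
Decompose arrow/2: C ≐ io(T2),  int ≐ int.
Bind C := io(T2); no other remaining equation mentions C.
Delete trivial equation int ≐ int.
Decompose pair/2: int ≐ int,  pair(float, arrow(io(bool), io(float))) ≐ T2.
Delete trivial equation int ≐ int.
Bind T2 := pair(float, arrow(io(bool), io(float))). Substituting into the earlier binding gives C := io(pair(float, arrow(io(bool), io(float)))).
MGU = { R := arrow(io(bool), io(float)), C := io(pair(float, arrow(io(bool), io(float)))), T2 := pair(float, arrow(io(bool), io(float))) }, so C := io(pair(float, arrow(io(bool), io(float)))).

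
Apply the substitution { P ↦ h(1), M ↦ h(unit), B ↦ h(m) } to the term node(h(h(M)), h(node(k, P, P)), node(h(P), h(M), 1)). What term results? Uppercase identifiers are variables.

node(h(h(h(unit))), h(node(k, h(1), h(1))), node(h(h(1)), h(h(unit)), 1))

Replace each occurrence of P with h(1).
Replace each occurrence of M with h(unit).
Result: node(h(h(h(unit))), h(node(k, h(1), h(1))), node(h(h(1)), h(h(unit)), 1)).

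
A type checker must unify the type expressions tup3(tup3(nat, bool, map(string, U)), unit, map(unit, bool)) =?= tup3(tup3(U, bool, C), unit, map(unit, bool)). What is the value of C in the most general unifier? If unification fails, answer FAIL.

Decompose tup3/3: tup3(nat, bool, map(string, U)) =?= tup3(U, bool, C),  unit =?= unit,  map(unit, bool) =?= map(unit, bool).
Decompose tup3/3: nat =?= U,  bool =?= bool,  map(string, U) =?= C.
Bind U := nat; substituting into the one remaining equation that mentions U gives: map(string, nat) =?= C.
Delete trivial equation bool =?= bool.
Bind C := map(string, nat); no other remaining equation mentions C.
Delete trivial equation unit =?= unit.
Delete trivial equation map(unit, bool) =?= map(unit, bool).
MGU = { U -> nat, C -> map(string, nat) }, so C -> map(string, nat).

map(string, nat)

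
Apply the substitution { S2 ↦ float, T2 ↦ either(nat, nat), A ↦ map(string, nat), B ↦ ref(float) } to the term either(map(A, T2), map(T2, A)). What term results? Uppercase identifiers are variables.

either(map(map(string, nat), either(nat, nat)), map(either(nat, nat), map(string, nat)))

Replace each occurrence of T2 with either(nat, nat).
Replace each occurrence of A with map(string, nat).
Result: either(map(map(string, nat), either(nat, nat)), map(either(nat, nat), map(string, nat))).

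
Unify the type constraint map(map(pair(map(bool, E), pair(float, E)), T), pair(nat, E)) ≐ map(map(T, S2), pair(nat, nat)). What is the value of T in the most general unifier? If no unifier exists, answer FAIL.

Decompose map/2: map(pair(map(bool, E), pair(float, E)), T) ≐ map(T, S2),  pair(nat, E) ≐ pair(nat, nat).
Decompose map/2: pair(map(bool, E), pair(float, E)) ≐ T,  T ≐ S2.
Bind T := pair(map(bool, E), pair(float, E)); substituting into the one remaining equation that mentions T gives: pair(map(bool, E), pair(float, E)) ≐ S2.
Bind S2 := pair(map(bool, E), pair(float, E)); no other remaining equation mentions S2.
Decompose pair/2: nat ≐ nat,  E ≐ nat.
Delete trivial equation nat ≐ nat.
Bind E := nat. Substituting into the earlier bindings gives T := pair(map(bool, nat), pair(float, nat)), S2 := pair(map(bool, nat), pair(float, nat)).
MGU = { T -> pair(map(bool, nat), pair(float, nat)), S2 -> pair(map(bool, nat), pair(float, nat)), E -> nat }, so T -> pair(map(bool, nat), pair(float, nat)).

pair(map(bool, nat), pair(float, nat))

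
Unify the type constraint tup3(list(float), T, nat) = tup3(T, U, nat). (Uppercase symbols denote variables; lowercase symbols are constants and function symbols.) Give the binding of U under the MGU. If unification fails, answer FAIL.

Decompose tup3/3: list(float) = T,  T = U,  nat = nat.
Bind T := list(float); substituting into the one remaining equation that mentions T gives: list(float) = U.
Bind U := list(float); no other remaining equation mentions U.
Delete trivial equation nat = nat.
MGU = { T -> list(float), U -> list(float) }, so U -> list(float).

list(float)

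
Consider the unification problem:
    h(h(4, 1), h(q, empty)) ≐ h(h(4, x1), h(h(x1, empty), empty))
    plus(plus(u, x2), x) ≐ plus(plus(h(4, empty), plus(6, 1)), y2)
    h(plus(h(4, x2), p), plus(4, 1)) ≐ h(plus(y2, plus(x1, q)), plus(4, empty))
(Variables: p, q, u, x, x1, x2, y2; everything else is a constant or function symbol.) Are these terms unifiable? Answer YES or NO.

NO

Decompose h/2: h(4, 1) ≐ h(4, x1),  h(q, empty) ≐ h(h(x1, empty), empty).
Decompose h/2: 4 ≐ 4,  1 ≐ x1.
Delete trivial equation 4 ≐ 4.
Bind x1 := 1; substituting into the 2 remaining equations that mention x1 gives: h(q, empty) ≐ h(h(1, empty), empty),  h(plus(h(4, x2), p), plus(4, 1)) ≐ h(plus(y2, plus(1, q)), plus(4, empty)).
Decompose h/2: q ≐ h(1, empty),  empty ≐ empty.
Bind q := h(1, empty); substituting into the one remaining equation that mentions q gives: h(plus(h(4, x2), p), plus(4, 1)) ≐ h(plus(y2, plus(1, h(1, empty))), plus(4, empty)).
Delete trivial equation empty ≐ empty.
Decompose plus/2: plus(u, x2) ≐ plus(h(4, empty), plus(6, 1)),  x ≐ y2.
Decompose plus/2: u ≐ h(4, empty),  x2 ≐ plus(6, 1).
Bind u := h(4, empty); no other remaining equation mentions u.
Bind x2 := plus(6, 1); substituting into the one remaining equation that mentions x2 gives: h(plus(h(4, plus(6, 1)), p), plus(4, 1)) ≐ h(plus(y2, plus(1, h(1, empty))), plus(4, empty)).
Bind x := y2; no other remaining equation mentions x.
Decompose h/2: plus(h(4, plus(6, 1)), p) ≐ plus(y2, plus(1, h(1, empty))),  plus(4, 1) ≐ plus(4, empty).
Decompose plus/2: h(4, plus(6, 1)) ≐ y2,  p ≐ plus(1, h(1, empty)).
Bind y2 := h(4, plus(6, 1)); no other remaining equation mentions y2. Substituting into the earlier binding gives x := h(4, plus(6, 1)).
Bind p := plus(1, h(1, empty)); no other remaining equation mentions p.
Decompose plus/2: 4 ≐ 4,  1 ≐ empty.
Delete trivial equation 4 ≐ 4.
Clash: constants 1 and empty differ; no unifier exists.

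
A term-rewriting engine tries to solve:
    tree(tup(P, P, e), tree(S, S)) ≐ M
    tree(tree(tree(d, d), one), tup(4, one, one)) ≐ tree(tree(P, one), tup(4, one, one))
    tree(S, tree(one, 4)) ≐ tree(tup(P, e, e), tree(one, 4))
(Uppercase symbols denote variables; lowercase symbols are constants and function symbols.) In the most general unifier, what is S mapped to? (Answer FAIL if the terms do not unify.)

tup(tree(d, d), e, e)

Bind M := tree(tup(P, P, e), tree(S, S)); no other remaining equation mentions M.
Decompose tree/2: tree(tree(d, d), one) ≐ tree(P, one),  tup(4, one, one) ≐ tup(4, one, one).
Decompose tree/2: tree(d, d) ≐ P,  one ≐ one.
Bind P := tree(d, d); substituting into the one remaining equation that mentions P gives: tree(S, tree(one, 4)) ≐ tree(tup(tree(d, d), e, e), tree(one, 4)). Substituting into the earlier binding gives M := tree(tup(tree(d, d), tree(d, d), e), tree(S, S)).
Delete trivial equation one ≐ one.
Delete trivial equation tup(4, one, one) ≐ tup(4, one, one).
Decompose tree/2: S ≐ tup(tree(d, d), e, e),  tree(one, 4) ≐ tree(one, 4).
Bind S := tup(tree(d, d), e, e); no other remaining equation mentions S. Substituting into the earlier binding gives M := tree(tup(tree(d, d), tree(d, d), e), tree(tup(tree(d, d), e, e), tup(tree(d, d), e, e))).
Delete trivial equation tree(one, 4) ≐ tree(one, 4).
MGU = { M ↦ tree(tup(tree(d, d), tree(d, d), e), tree(tup(tree(d, d), e, e), tup(tree(d, d), e, e))), P ↦ tree(d, d), S ↦ tup(tree(d, d), e, e) }, so S ↦ tup(tree(d, d), e, e).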